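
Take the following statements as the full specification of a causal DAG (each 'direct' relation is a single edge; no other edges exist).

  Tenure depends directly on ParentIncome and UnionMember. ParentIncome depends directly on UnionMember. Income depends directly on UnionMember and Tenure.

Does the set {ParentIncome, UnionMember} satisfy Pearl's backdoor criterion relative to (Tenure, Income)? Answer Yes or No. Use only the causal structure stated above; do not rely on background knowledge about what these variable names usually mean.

Backdoor paths from Tenure to Income (paths whose first edge points into Tenure):
  P1: Tenure <- UnionMember -> Income
  P2: Tenure <- ParentIncome <- UnionMember -> Income
Condition 1 (no descendant of Tenure in the set): holds — descendants of Tenure are {Income}; none are in {ParentIncome, UnionMember}.
Condition 2 (every backdoor path blocked by {ParentIncome, UnionMember}):
  P1: blocked at fork node UnionMember ∈ conditioning set.
  P2: blocked at chain node ParentIncome ∈ conditioning set.
{ParentIncome, UnionMember} satisfies the backdoor criterion.

Yes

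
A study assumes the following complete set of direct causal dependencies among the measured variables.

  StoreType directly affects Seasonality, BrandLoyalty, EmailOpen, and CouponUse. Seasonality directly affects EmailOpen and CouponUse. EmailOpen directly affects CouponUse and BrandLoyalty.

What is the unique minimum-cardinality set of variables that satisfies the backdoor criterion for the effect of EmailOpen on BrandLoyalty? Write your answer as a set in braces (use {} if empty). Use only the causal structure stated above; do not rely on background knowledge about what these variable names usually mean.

Variables eligible for adjustment (non-descendants of EmailOpen, excluding EmailOpen and BrandLoyalty): {Seasonality, StoreType}.
Backdoor paths from EmailOpen to BrandLoyalty:
  P1: EmailOpen <- StoreType -> BrandLoyalty
  P2: EmailOpen <- Seasonality <- StoreType -> BrandLoyalty
  P3: EmailOpen <- Seasonality -> CouponUse <- StoreType -> BrandLoyalty
The empty set is not sufficient: P1 (EmailOpen <- StoreType -> BrandLoyalty) has no collider blocking it and no conditioned non-collider, so it is open.
Try {StoreType}:
  P1: blocked at fork node StoreType ∈ conditioning set.
  P2: blocked at fork node StoreType ∈ conditioning set.
  P3: blocked at collider CouponUse (neither it nor any descendant is in the conditioning set).
{StoreType} contains no descendant of EmailOpen and blocks every backdoor path.
No other singleton works — e.g. {Seasonality} leaves P1 open — so {StoreType} is the unique smallest valid adjustment set.

{StoreType}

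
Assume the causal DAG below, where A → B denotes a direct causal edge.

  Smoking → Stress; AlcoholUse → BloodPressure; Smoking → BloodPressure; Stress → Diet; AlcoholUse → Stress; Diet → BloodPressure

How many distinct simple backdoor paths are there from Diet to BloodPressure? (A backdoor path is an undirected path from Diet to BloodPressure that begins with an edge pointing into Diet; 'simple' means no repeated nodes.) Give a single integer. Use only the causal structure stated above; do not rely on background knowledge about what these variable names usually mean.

2

A backdoor path from Diet to BloodPressure is any simple undirected path whose first edge points into Diet (i.e. leaves Diet via a parent).
Parents of Diet: {Stress}.
Enumerating:
  P1: Diet <- Stress <- Smoking -> BloodPressure
  P2: Diet <- Stress <- AlcoholUse -> BloodPressure
That exhausts the simple backdoor paths. Count: 2.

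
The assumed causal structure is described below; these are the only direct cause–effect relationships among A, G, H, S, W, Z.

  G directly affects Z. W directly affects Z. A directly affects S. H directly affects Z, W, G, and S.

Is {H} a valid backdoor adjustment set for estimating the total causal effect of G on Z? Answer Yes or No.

Yes

Backdoor paths from G to Z (paths whose first edge points into G):
  P1: G <- H -> W -> Z
  P2: G <- H -> Z
Condition 1 (no descendant of G in the set): holds — descendants of G are {Z}; none are in {H}.
Condition 2 (every backdoor path blocked by {H}):
  P1: blocked at fork node H ∈ conditioning set.
  P2: blocked at fork node H ∈ conditioning set.
{H} satisfies the backdoor criterion.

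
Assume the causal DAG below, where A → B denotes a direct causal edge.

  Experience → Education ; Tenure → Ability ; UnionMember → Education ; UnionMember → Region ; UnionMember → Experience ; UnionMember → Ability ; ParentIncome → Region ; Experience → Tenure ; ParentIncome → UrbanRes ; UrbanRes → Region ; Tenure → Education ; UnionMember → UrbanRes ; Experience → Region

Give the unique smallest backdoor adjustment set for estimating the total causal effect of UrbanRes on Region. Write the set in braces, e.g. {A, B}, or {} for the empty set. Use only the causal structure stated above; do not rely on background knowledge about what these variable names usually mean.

{ParentIncome, UnionMember}

Variables eligible for adjustment (non-descendants of UrbanRes, excluding UrbanRes and Region): {Ability, Education, Experience, ParentIncome, Tenure, UnionMember}.
Backdoor paths from UrbanRes to Region:
  P1: UrbanRes <- ParentIncome -> Region
  P2: UrbanRes <- UnionMember -> Experience -> Region
  P3: UrbanRes <- UnionMember -> Ability <- Tenure <- Experience -> Region
  P4: UrbanRes <- UnionMember -> Ability <- Tenure -> Education <- Experience -> Region
  P5: UrbanRes <- UnionMember -> Education <- Experience -> Region
  P6: UrbanRes <- UnionMember -> Education <- Tenure <- Experience -> Region
  P7: UrbanRes <- UnionMember -> Region
The empty set is not sufficient: P1 (UrbanRes <- ParentIncome -> Region) has no collider blocking it and no conditioned non-collider, so it is open.
Try {ParentIncome, UnionMember}:
  P1: blocked at fork node ParentIncome ∈ conditioning set.
  P2: blocked at fork node UnionMember ∈ conditioning set.
  P3: blocked at fork node UnionMember ∈ conditioning set.
  P4: blocked at fork node UnionMember ∈ conditioning set.
  P5: blocked at fork node UnionMember ∈ conditioning set.
  P6: blocked at fork node UnionMember ∈ conditioning set.
  P7: blocked at fork node UnionMember ∈ conditioning set.
{ParentIncome, UnionMember} contains no descendant of UrbanRes and blocks every backdoor path.
Every element of {ParentIncome, UnionMember} is needed (dropping ParentIncome leaves P1 open; dropping UnionMember leaves P2 open), so no proper subset is valid.
Among all size-2 subsets of the eligible variables, only {ParentIncome, UnionMember} blocks every backdoor path, so it is the unique smallest valid adjustment set.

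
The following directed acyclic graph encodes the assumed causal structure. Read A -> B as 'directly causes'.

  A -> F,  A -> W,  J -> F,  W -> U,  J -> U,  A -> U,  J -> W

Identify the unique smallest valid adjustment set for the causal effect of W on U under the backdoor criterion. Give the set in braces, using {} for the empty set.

Variables eligible for adjustment (non-descendants of W, excluding W and U): {A, F, J}.
Backdoor paths from W to U:
  P1: W <- J -> U
  P2: W <- J -> F <- A -> U
  P3: W <- A -> U
  P4: W <- A -> F <- J -> U
The empty set is not sufficient: P1 (W <- J -> U) has no collider blocking it and no conditioned non-collider, so it is open.
Try {A, J}:
  P1: blocked at fork node J ∈ conditioning set.
  P2: blocked at fork node J ∈ conditioning set.
  P3: blocked at fork node A ∈ conditioning set.
  P4: blocked at fork node A ∈ conditioning set.
{A, J} contains no descendant of W and blocks every backdoor path.
Every element of {A, J} is needed (dropping A leaves P3 open; dropping J leaves P1 open), so no proper subset is valid.
Among all size-2 subsets of the eligible variables, only {A, J} blocks every backdoor path, so it is the unique smallest valid adjustment set.

{A, J}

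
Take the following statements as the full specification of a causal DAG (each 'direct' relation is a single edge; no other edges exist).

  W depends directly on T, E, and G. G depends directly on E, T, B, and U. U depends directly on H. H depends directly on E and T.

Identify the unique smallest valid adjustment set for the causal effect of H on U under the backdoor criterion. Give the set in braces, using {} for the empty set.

{}

Variables eligible for adjustment (non-descendants of H, excluding H and U): {B, E, T}.
Backdoor paths from H to U:
  P1: H <- T -> G <- U
  P2: H <- T -> W <- E -> G <- U
  P3: H <- T -> W <- G <- U
  P4: H <- E -> G <- U
  P5: H <- E -> W <- T -> G <- U
  P6: H <- E -> W <- G <- U
Each backdoor path contains an unconditioned collider, so every path is already blocked with the empty conditioning set:
  P1: blocked at collider G (neither it nor any descendant is in the conditioning set).
  P2: blocked at collider W (neither it nor any descendant is in the conditioning set).
  P3: blocked at collider W (neither it nor any descendant is in the conditioning set).
  P4: blocked at collider G (neither it nor any descendant is in the conditioning set).
  P5: blocked at collider W (neither it nor any descendant is in the conditioning set).
  P6: blocked at collider W (neither it nor any descendant is in the conditioning set).
The empty set is therefore the unique smallest valid set.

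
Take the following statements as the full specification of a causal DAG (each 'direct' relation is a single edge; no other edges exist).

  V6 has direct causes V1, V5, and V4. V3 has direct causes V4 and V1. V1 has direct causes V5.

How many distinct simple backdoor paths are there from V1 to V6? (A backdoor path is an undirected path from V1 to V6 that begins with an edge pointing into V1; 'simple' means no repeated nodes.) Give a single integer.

1

A backdoor path from V1 to V6 is any simple undirected path whose first edge points into V1 (i.e. leaves V1 via a parent).
Parents of V1: {V5}.
Enumerating:
  P1: V1 <- V5 -> V6
That exhausts the simple backdoor paths. Count: 1.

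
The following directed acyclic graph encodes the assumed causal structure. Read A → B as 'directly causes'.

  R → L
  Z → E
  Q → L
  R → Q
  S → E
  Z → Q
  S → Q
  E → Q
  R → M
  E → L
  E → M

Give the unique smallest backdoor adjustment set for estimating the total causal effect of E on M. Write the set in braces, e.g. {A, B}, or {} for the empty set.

{}

Variables eligible for adjustment (non-descendants of E, excluding E and M): {R, S, Z}.
Backdoor paths from E to M:
  P1: E <- S -> Q <- R -> M
  P2: E <- S -> Q -> L <- R -> M
  P3: E <- Z -> Q <- R -> M
  P4: E <- Z -> Q -> L <- R -> M
Each backdoor path contains an unconditioned collider, so every path is already blocked with the empty conditioning set:
  P1: blocked at collider Q (neither it nor any descendant is in the conditioning set).
  P2: blocked at collider L (neither it nor any descendant is in the conditioning set).
  P3: blocked at collider Q (neither it nor any descendant is in the conditioning set).
  P4: blocked at collider L (neither it nor any descendant is in the conditioning set).
The empty set is therefore the unique smallest valid set.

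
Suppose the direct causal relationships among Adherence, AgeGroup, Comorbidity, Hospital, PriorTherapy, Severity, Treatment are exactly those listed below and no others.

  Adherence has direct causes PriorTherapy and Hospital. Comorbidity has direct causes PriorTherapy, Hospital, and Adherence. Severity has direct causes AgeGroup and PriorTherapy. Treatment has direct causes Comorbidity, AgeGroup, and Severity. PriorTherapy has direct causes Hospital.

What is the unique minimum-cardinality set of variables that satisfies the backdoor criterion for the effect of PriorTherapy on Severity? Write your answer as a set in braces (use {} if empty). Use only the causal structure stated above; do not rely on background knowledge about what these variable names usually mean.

Variables eligible for adjustment (non-descendants of PriorTherapy, excluding PriorTherapy and Severity): {AgeGroup, Hospital}.
Backdoor paths from PriorTherapy to Severity:
  P1: PriorTherapy <- Hospital -> Adherence -> Comorbidity -> Treatment <- AgeGroup -> Severity
  P2: PriorTherapy <- Hospital -> Adherence -> Comorbidity -> Treatment <- Severity
  P3: PriorTherapy <- Hospital -> Comorbidity -> Treatment <- AgeGroup -> Severity
  P4: PriorTherapy <- Hospital -> Comorbidity -> Treatment <- Severity
Each backdoor path contains an unconditioned collider, so every path is already blocked with the empty conditioning set:
  P1: blocked at collider Treatment (neither it nor any descendant is in the conditioning set).
  P2: blocked at collider Treatment (neither it nor any descendant is in the conditioning set).
  P3: blocked at collider Treatment (neither it nor any descendant is in the conditioning set).
  P4: blocked at collider Treatment (neither it nor any descendant is in the conditioning set).
The empty set is therefore the unique smallest valid set.

{}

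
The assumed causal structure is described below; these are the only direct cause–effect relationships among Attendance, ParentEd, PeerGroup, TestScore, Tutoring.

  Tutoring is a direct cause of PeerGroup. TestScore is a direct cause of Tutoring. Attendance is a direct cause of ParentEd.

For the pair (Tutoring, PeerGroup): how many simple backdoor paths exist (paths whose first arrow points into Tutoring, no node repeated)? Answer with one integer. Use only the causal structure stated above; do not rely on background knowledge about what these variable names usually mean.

0

A backdoor path from Tutoring to PeerGroup is any simple undirected path whose first edge points into Tutoring (i.e. leaves Tutoring via a parent).
Parents of Tutoring: {TestScore}.
No simple path from any parent of Tutoring reaches PeerGroup without revisiting Tutoring, so there are no backdoor paths.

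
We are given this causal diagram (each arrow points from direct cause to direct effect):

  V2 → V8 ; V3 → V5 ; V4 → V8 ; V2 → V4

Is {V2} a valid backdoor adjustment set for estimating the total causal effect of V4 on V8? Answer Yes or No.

Backdoor paths from V4 to V8 (paths whose first edge points into V4):
  P1: V4 <- V2 -> V8
Condition 1 (no descendant of V4 in the set): holds — descendants of V4 are {V8}; none are in {V2}.
Condition 2 (every backdoor path blocked by {V2}):
  P1: blocked at fork node V2 ∈ conditioning set.
{V2} satisfies the backdoor criterion.

Yes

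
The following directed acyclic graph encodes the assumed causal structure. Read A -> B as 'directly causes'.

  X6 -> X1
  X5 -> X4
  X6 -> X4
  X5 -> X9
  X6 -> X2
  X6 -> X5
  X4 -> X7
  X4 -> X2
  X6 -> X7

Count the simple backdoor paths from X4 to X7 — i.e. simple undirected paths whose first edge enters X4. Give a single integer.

A backdoor path from X4 to X7 is any simple undirected path whose first edge points into X4 (i.e. leaves X4 via a parent).
Parents of X4: {X5, X6}.
Enumerating:
  P1: X4 <- X6 -> X7
  P2: X4 <- X5 <- X6 -> X7
That exhausts the simple backdoor paths. Count: 2.

2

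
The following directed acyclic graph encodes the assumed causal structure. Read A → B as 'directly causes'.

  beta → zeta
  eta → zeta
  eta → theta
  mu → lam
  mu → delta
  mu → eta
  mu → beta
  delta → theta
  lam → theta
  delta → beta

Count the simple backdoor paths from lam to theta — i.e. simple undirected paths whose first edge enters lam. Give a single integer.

6

A backdoor path from lam to theta is any simple undirected path whose first edge points into lam (i.e. leaves lam via a parent).
Parents of lam: {mu}.
Enumerating:
  P1: lam <- mu -> delta -> theta
  P2: lam <- mu -> delta -> beta -> zeta <- eta -> theta
  P3: lam <- mu -> eta -> theta
  P4: lam <- mu -> eta -> zeta <- beta <- delta -> theta
  P5: lam <- mu -> beta <- delta -> theta
  P6: lam <- mu -> beta -> zeta <- eta -> theta
That exhausts the simple backdoor paths. Count: 6.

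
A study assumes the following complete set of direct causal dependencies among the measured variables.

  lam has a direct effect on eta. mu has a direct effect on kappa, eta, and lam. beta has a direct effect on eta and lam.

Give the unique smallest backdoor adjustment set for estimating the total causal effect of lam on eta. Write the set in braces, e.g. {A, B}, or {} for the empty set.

Variables eligible for adjustment (non-descendants of lam, excluding lam and eta): {beta, kappa, mu}.
Backdoor paths from lam to eta:
  P1: lam <- mu -> eta
  P2: lam <- beta -> eta
The empty set is not sufficient: P1 (lam <- mu -> eta) has no collider blocking it and no conditioned non-collider, so it is open.
Try {beta, mu}:
  P1: blocked at fork node mu ∈ conditioning set.
  P2: blocked at fork node beta ∈ conditioning set.
{beta, mu} contains no descendant of lam and blocks every backdoor path.
Every element of {beta, mu} is needed (dropping beta leaves P2 open; dropping mu leaves P1 open), so no proper subset is valid.
Among all size-2 subsets of the eligible variables, only {beta, mu} blocks every backdoor path, so it is the unique smallest valid adjustment set.

{beta, mu}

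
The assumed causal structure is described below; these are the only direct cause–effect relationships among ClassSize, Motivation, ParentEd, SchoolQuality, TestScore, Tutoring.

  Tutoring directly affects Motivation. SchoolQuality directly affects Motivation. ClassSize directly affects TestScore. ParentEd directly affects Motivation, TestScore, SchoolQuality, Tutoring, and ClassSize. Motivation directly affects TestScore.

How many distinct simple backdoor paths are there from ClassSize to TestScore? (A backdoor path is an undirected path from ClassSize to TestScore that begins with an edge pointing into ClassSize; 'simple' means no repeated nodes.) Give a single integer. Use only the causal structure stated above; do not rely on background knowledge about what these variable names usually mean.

4

A backdoor path from ClassSize to TestScore is any simple undirected path whose first edge points into ClassSize (i.e. leaves ClassSize via a parent).
Parents of ClassSize: {ParentEd}.
Enumerating:
  P1: ClassSize <- ParentEd -> SchoolQuality -> Motivation -> TestScore
  P2: ClassSize <- ParentEd -> Tutoring -> Motivation -> TestScore
  P3: ClassSize <- ParentEd -> Motivation -> TestScore
  P4: ClassSize <- ParentEd -> TestScore
That exhausts the simple backdoor paths. Count: 4.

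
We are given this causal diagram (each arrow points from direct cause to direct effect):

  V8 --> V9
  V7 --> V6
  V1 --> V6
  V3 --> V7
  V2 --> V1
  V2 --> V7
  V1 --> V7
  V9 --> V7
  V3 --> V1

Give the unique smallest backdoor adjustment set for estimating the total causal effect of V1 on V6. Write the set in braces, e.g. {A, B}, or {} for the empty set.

{V2, V3}

Variables eligible for adjustment (non-descendants of V1, excluding V1 and V6): {V2, V3, V8, V9}.
Backdoor paths from V1 to V6:
  P1: V1 <- V3 -> V7 -> V6
  P2: V1 <- V2 -> V7 -> V6
The empty set is not sufficient: P1 (V1 <- V3 -> V7 -> V6) has no collider blocking it and no conditioned non-collider, so it is open.
Try {V2, V3}:
  P1: blocked at fork node V3 ∈ conditioning set.
  P2: blocked at fork node V2 ∈ conditioning set.
{V2, V3} contains no descendant of V1 and blocks every backdoor path.
Every element of {V2, V3} is needed (dropping V2 leaves P2 open; dropping V3 leaves P1 open), so no proper subset is valid.
Among all size-2 subsets of the eligible variables, only {V2, V3} blocks every backdoor path, so it is the unique smallest valid adjustment set.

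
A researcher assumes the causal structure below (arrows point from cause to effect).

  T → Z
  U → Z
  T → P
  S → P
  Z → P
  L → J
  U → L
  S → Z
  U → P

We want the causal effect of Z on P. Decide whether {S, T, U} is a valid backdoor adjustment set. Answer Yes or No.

Backdoor paths from Z to P (paths whose first edge points into Z):
  P1: Z <- U -> P
  P2: Z <- T -> P
  P3: Z <- S -> P
Condition 1 (no descendant of Z in the set): holds — descendants of Z are {P}; none are in {S, T, U}.
Condition 2 (every backdoor path blocked by {S, T, U}):
  P1: blocked at fork node U ∈ conditioning set.
  P2: blocked at fork node T ∈ conditioning set.
  P3: blocked at fork node S ∈ conditioning set.
{S, T, U} satisfies the backdoor criterion.

Yes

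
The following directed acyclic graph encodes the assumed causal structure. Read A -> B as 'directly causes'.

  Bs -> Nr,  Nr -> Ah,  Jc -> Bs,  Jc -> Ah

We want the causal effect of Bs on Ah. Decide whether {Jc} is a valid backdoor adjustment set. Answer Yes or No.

Backdoor paths from Bs to Ah (paths whose first edge points into Bs):
  P1: Bs <- Jc -> Ah
Condition 1 (no descendant of Bs in the set): holds — descendants of Bs are {Ah, Nr}; none are in {Jc}.
Condition 2 (every backdoor path blocked by {Jc}):
  P1: blocked at fork node Jc ∈ conditioning set.
{Jc} satisfies the backdoor criterion.

Yes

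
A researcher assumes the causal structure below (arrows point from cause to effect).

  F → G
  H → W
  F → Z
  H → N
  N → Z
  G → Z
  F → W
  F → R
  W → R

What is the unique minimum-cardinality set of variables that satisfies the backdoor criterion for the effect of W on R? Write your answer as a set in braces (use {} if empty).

Variables eligible for adjustment (non-descendants of W, excluding W and R): {F, G, H, N, Z}.
Backdoor paths from W to R:
  P1: W <- H -> N -> Z <- F -> R
  P2: W <- H -> N -> Z <- G <- F -> R
  P3: W <- F -> R
The empty set is not sufficient: P3 (W <- F -> R) has no collider blocking it and no conditioned non-collider, so it is open.
Try {F}:
  P1: blocked at collider Z (neither it nor any descendant is in the conditioning set).
  P2: blocked at collider Z (neither it nor any descendant is in the conditioning set).
  P3: blocked at fork node F ∈ conditioning set.
{F} contains no descendant of W and blocks every backdoor path.
No other singleton works — e.g. {H} leaves P3 open — so {F} is the unique smallest valid adjustment set.

{F}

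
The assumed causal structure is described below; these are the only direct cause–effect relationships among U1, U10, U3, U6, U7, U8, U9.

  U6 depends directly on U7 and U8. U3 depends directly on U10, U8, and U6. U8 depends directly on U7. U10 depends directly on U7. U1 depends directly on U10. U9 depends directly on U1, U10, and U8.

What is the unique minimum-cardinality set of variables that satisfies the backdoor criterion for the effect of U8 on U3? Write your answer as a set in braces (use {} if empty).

{U7}

Variables eligible for adjustment (non-descendants of U8, excluding U8 and U3): {U1, U10, U7}.
Backdoor paths from U8 to U3:
  P1: U8 <- U7 -> U10 -> U3
  P2: U8 <- U7 -> U6 -> U3
The empty set is not sufficient: P1 (U8 <- U7 -> U10 -> U3) has no collider blocking it and no conditioned non-collider, so it is open.
Try {U7}:
  P1: blocked at fork node U7 ∈ conditioning set.
  P2: blocked at fork node U7 ∈ conditioning set.
{U7} contains no descendant of U8 and blocks every backdoor path.
No other singleton works — e.g. {U10} leaves P2 open — so {U7} is the unique smallest valid adjustment set.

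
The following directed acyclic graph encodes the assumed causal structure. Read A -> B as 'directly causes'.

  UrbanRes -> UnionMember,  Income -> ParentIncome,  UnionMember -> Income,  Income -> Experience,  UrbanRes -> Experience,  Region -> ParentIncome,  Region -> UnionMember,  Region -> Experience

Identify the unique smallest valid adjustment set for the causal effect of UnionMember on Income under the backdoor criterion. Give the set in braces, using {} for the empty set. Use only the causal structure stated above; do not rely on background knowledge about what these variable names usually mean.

Variables eligible for adjustment (non-descendants of UnionMember, excluding UnionMember and Income): {Region, UrbanRes}.
Backdoor paths from UnionMember to Income:
  P1: UnionMember <- UrbanRes -> Experience <- Region -> ParentIncome <- Income
  P2: UnionMember <- UrbanRes -> Experience <- Income
  P3: UnionMember <- Region -> ParentIncome <- Income
  P4: UnionMember <- Region -> Experience <- Income
Each backdoor path contains an unconditioned collider, so every path is already blocked with the empty conditioning set:
  P1: blocked at collider Experience (neither it nor any descendant is in the conditioning set).
  P2: blocked at collider Experience (neither it nor any descendant is in the conditioning set).
  P3: blocked at collider ParentIncome (neither it nor any descendant is in the conditioning set).
  P4: blocked at collider Experience (neither it nor any descendant is in the conditioning set).
The empty set is therefore the unique smallest valid set.

{}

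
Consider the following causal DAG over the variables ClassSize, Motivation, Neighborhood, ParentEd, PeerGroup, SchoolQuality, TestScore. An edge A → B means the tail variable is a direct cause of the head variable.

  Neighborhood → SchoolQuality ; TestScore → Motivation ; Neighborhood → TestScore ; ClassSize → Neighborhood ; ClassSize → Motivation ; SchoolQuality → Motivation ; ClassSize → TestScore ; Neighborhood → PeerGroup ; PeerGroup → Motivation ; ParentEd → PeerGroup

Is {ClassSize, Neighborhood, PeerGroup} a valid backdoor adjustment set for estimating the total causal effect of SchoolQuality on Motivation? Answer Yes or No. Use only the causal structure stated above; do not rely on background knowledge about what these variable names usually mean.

Backdoor paths from SchoolQuality to Motivation (paths whose first edge points into SchoolQuality):
  P1: SchoolQuality <- Neighborhood <- ClassSize -> TestScore -> Motivation
  P2: SchoolQuality <- Neighborhood <- ClassSize -> Motivation
  P3: SchoolQuality <- Neighborhood -> PeerGroup -> Motivation
  P4: SchoolQuality <- Neighborhood -> TestScore <- ClassSize -> Motivation
  P5: SchoolQuality <- Neighborhood -> TestScore -> Motivation
Condition 1 (no descendant of SchoolQuality in the set): holds — descendants of SchoolQuality are {Motivation}; none are in {ClassSize, Neighborhood, PeerGroup}.
Condition 2 (every backdoor path blocked by {ClassSize, Neighborhood, PeerGroup}):
  P1: blocked at chain node Neighborhood ∈ conditioning set.
  P2: blocked at chain node Neighborhood ∈ conditioning set.
  P3: blocked at fork node Neighborhood ∈ conditioning set.
  P4: blocked at fork node Neighborhood ∈ conditioning set.
  P5: blocked at fork node Neighborhood ∈ conditioning set.
{ClassSize, Neighborhood, PeerGroup} satisfies the backdoor criterion.

Yes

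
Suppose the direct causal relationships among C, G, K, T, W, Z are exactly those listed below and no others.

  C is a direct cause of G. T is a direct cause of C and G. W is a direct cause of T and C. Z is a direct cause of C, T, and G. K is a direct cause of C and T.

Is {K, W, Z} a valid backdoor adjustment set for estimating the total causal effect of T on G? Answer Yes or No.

Yes

Backdoor paths from T to G (paths whose first edge points into T):
  P1: T <- W -> C <- Z -> G
  P2: T <- W -> C -> G
  P3: T <- Z -> C -> G
  P4: T <- Z -> G
  P5: T <- K -> C <- Z -> G
  P6: T <- K -> C -> G
Condition 1 (no descendant of T in the set): holds — descendants of T are {C, G}; none are in {K, W, Z}.
Condition 2 (every backdoor path blocked by {K, W, Z}):
  P1: blocked at fork node W ∈ conditioning set.
  P2: blocked at fork node W ∈ conditioning set.
  P3: blocked at fork node Z ∈ conditioning set.
  P4: blocked at fork node Z ∈ conditioning set.
  P5: blocked at fork node K ∈ conditioning set.
  P6: blocked at fork node K ∈ conditioning set.
{K, W, Z} satisfies the backdoor criterion.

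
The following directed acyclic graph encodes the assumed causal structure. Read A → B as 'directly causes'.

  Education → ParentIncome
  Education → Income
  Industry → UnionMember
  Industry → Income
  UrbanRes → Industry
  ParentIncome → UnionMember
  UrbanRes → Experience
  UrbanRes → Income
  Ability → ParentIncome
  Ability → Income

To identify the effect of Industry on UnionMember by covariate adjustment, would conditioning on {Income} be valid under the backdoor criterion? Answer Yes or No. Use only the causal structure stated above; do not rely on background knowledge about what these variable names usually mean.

Backdoor paths from Industry to UnionMember (paths whose first edge points into Industry):
  P1: Industry <- UrbanRes -> Income <- Ability -> ParentIncome -> UnionMember
  P2: Industry <- UrbanRes -> Income <- Education -> ParentIncome -> UnionMember
Condition 1 (no descendant of Industry in the set): FAILS — Income is a descendant of Industry.
Condition 2 (every backdoor path blocked by {Income}):
  P1: open — collider(s) Income are conditioned on (or have a conditioned descendant) and no non-collider on the path is in the set.
  P2: open — collider(s) Income are conditioned on (or have a conditioned descendant) and no non-collider on the path is in the set.
{Income} does not satisfy the backdoor criterion.

No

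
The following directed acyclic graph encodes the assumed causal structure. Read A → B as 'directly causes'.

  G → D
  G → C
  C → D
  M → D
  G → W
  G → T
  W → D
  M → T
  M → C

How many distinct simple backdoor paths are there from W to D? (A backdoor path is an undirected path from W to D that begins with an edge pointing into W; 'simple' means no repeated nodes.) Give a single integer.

A backdoor path from W to D is any simple undirected path whose first edge points into W (i.e. leaves W via a parent).
Parents of W: {G}.
Enumerating:
  P1: W <- G -> T <- M -> C -> D
  P2: W <- G -> T <- M -> D
  P3: W <- G -> C <- M -> D
  P4: W <- G -> C -> D
  P5: W <- G -> D
That exhausts the simple backdoor paths. Count: 5.

5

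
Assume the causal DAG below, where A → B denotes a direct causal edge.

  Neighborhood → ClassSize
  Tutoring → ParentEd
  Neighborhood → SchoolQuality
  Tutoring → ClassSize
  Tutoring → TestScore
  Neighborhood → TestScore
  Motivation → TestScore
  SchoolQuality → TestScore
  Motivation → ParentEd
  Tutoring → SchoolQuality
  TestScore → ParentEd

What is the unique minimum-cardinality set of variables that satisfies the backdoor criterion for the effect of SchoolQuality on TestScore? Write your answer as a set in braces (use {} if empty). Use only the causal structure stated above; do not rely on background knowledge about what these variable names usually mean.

Variables eligible for adjustment (non-descendants of SchoolQuality, excluding SchoolQuality and TestScore): {ClassSize, Motivation, Neighborhood, Tutoring}.
Backdoor paths from SchoolQuality to TestScore:
  P1: SchoolQuality <- Tutoring -> TestScore
  P2: SchoolQuality <- Tutoring -> ParentEd <- Motivation -> TestScore
  P3: SchoolQuality <- Tutoring -> ParentEd <- TestScore
  P4: SchoolQuality <- Tutoring -> ClassSize <- Neighborhood -> TestScore
  P5: SchoolQuality <- Neighborhood -> TestScore
  P6: SchoolQuality <- Neighborhood -> ClassSize <- Tutoring -> TestScore
  P7: SchoolQuality <- Neighborhood -> ClassSize <- Tutoring -> ParentEd <- Motivation -> TestScore
  P8: SchoolQuality <- Neighborhood -> ClassSize <- Tutoring -> ParentEd <- TestScore
The empty set is not sufficient: P1 (SchoolQuality <- Tutoring -> TestScore) has no collider blocking it and no conditioned non-collider, so it is open.
Try {Neighborhood, Tutoring}:
  P1: blocked at fork node Tutoring ∈ conditioning set.
  P2: blocked at fork node Tutoring ∈ conditioning set.
  P3: blocked at fork node Tutoring ∈ conditioning set.
  P4: blocked at fork node Tutoring ∈ conditioning set.
  P5: blocked at fork node Neighborhood ∈ conditioning set.
  P6: blocked at fork node Neighborhood ∈ conditioning set.
  P7: blocked at fork node Neighborhood ∈ conditioning set.
  P8: blocked at fork node Neighborhood ∈ conditioning set.
{Neighborhood, Tutoring} contains no descendant of SchoolQuality and blocks every backdoor path.
Every element of {Neighborhood, Tutoring} is needed (dropping Neighborhood leaves P5 open; dropping Tutoring leaves P1 open), so no proper subset is valid.
Among all size-2 subsets of the eligible variables, only {Neighborhood, Tutoring} blocks every backdoor path, so it is the unique smallest valid adjustment set.

{Neighborhood, Tutoring}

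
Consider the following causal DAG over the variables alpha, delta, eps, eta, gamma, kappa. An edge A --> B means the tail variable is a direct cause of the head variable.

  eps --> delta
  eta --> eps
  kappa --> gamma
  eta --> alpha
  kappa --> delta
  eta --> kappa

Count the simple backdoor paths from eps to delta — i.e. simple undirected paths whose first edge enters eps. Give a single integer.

1

A backdoor path from eps to delta is any simple undirected path whose first edge points into eps (i.e. leaves eps via a parent).
Parents of eps: {eta}.
Enumerating:
  P1: eps <- eta -> kappa -> delta
That exhausts the simple backdoor paths. Count: 1.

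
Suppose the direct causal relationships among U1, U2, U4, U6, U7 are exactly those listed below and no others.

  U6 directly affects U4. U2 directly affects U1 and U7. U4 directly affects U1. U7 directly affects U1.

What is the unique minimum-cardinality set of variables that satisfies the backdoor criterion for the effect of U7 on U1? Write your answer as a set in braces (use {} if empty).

{U2}

Variables eligible for adjustment (non-descendants of U7, excluding U7 and U1): {U2, U4, U6}.
Backdoor paths from U7 to U1:
  P1: U7 <- U2 -> U1
The empty set is not sufficient: P1 (U7 <- U2 -> U1) has no collider blocking it and no conditioned non-collider, so it is open.
Try {U2}:
  P1: blocked at fork node U2 ∈ conditioning set.
{U2} contains no descendant of U7 and blocks every backdoor path.
No other singleton works — e.g. {U6} leaves P1 open — so {U2} is the unique smallest valid adjustment set.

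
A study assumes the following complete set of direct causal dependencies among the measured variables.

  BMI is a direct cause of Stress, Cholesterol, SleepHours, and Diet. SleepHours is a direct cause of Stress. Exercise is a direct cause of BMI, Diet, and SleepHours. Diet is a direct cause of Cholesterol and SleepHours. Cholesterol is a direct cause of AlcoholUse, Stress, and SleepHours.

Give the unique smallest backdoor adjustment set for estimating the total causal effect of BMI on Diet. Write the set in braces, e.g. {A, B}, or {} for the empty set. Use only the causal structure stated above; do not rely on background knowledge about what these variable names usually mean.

Variables eligible for adjustment (non-descendants of BMI, excluding BMI and Diet): {Exercise}.
Backdoor paths from BMI to Diet:
  P1: BMI <- Exercise -> Diet
  P2: BMI <- Exercise -> SleepHours <- Diet
  P3: BMI <- Exercise -> SleepHours <- Cholesterol <- Diet
  P4: BMI <- Exercise -> SleepHours -> Stress <- Cholesterol <- Diet
The empty set is not sufficient: P1 (BMI <- Exercise -> Diet) has no collider blocking it and no conditioned non-collider, so it is open.
Try {Exercise}:
  P1: blocked at fork node Exercise ∈ conditioning set.
  P2: blocked at fork node Exercise ∈ conditioning set.
  P3: blocked at fork node Exercise ∈ conditioning set.
  P4: blocked at fork node Exercise ∈ conditioning set.
{Exercise} contains no descendant of BMI and blocks every backdoor path.
{Exercise} is the unique smallest valid adjustment set.

{Exercise}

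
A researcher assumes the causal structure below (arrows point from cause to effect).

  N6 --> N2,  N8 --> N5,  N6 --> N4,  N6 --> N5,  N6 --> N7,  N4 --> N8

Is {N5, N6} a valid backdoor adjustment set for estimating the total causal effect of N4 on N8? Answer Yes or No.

No

Backdoor paths from N4 to N8 (paths whose first edge points into N4):
  P1: N4 <- N6 -> N5 <- N8
Condition 1 (no descendant of N4 in the set): FAILS — N5 is a descendant of N4.
Condition 2 (every backdoor path blocked by {N5, N6}):
  P1: blocked at fork node N6 ∈ conditioning set.
{N5, N6} does not satisfy the backdoor criterion.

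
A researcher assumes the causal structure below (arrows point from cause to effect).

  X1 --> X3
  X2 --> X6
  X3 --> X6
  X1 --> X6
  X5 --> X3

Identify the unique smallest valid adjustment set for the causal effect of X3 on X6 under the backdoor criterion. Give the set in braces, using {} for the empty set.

{X1}

Variables eligible for adjustment (non-descendants of X3, excluding X3 and X6): {X1, X2, X5}.
Backdoor paths from X3 to X6:
  P1: X3 <- X1 -> X6
The empty set is not sufficient: P1 (X3 <- X1 -> X6) has no collider blocking it and no conditioned non-collider, so it is open.
Try {X1}:
  P1: blocked at fork node X1 ∈ conditioning set.
{X1} contains no descendant of X3 and blocks every backdoor path.
No other singleton works — e.g. {X5} leaves P1 open — so {X1} is the unique smallest valid adjustment set.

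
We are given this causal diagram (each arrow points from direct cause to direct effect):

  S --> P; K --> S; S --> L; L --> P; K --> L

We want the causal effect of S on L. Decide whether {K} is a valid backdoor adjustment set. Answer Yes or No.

Yes

Backdoor paths from S to L (paths whose first edge points into S):
  P1: S <- K -> L
Condition 1 (no descendant of S in the set): holds — descendants of S are {L, P}; none are in {K}.
Condition 2 (every backdoor path blocked by {K}):
  P1: blocked at fork node K ∈ conditioning set.
{K} satisfies the backdoor criterion.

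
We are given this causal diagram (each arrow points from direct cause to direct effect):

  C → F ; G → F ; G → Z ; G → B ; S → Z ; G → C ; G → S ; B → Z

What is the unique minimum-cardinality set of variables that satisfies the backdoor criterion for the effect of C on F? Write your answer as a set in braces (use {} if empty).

Variables eligible for adjustment (non-descendants of C, excluding C and F): {B, G, S, Z}.
Backdoor paths from C to F:
  P1: C <- G -> F
The empty set is not sufficient: P1 (C <- G -> F) has no collider blocking it and no conditioned non-collider, so it is open.
Try {G}:
  P1: blocked at fork node G ∈ conditioning set.
{G} contains no descendant of C and blocks every backdoor path.
No other singleton works — e.g. {S} leaves P1 open — so {G} is the unique smallest valid adjustment set.

{G}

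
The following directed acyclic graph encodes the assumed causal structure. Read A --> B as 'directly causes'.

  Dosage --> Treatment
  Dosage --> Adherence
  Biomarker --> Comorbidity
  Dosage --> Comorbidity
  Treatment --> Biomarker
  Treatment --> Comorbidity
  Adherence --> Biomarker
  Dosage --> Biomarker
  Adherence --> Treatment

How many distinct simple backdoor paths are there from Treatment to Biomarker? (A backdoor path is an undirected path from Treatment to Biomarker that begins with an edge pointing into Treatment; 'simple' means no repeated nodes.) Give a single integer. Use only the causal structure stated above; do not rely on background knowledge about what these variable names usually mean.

A backdoor path from Treatment to Biomarker is any simple undirected path whose first edge points into Treatment (i.e. leaves Treatment via a parent).
Parents of Treatment: {Adherence, Dosage}.
Enumerating:
  P1: Treatment <- Dosage -> Adherence -> Biomarker
  P2: Treatment <- Dosage -> Biomarker
  P3: Treatment <- Dosage -> Comorbidity <- Biomarker
  P4: Treatment <- Adherence <- Dosage -> Biomarker
  P5: Treatment <- Adherence <- Dosage -> Comorbidity <- Biomarker
  P6: Treatment <- Adherence -> Biomarker
That exhausts the simple backdoor paths. Count: 6.

6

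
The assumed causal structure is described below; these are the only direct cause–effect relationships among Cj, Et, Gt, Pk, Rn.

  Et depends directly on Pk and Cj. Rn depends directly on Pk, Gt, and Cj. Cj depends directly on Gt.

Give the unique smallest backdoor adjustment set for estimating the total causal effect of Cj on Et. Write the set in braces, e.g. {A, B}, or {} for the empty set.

{}

Variables eligible for adjustment (non-descendants of Cj, excluding Cj and Et): {Gt, Pk}.
Backdoor paths from Cj to Et:
  P1: Cj <- Gt -> Rn <- Pk -> Et
Each backdoor path contains an unconditioned collider, so every path is already blocked with the empty conditioning set:
  P1: blocked at collider Rn (neither it nor any descendant is in the conditioning set).
The empty set is therefore the unique smallest valid set.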